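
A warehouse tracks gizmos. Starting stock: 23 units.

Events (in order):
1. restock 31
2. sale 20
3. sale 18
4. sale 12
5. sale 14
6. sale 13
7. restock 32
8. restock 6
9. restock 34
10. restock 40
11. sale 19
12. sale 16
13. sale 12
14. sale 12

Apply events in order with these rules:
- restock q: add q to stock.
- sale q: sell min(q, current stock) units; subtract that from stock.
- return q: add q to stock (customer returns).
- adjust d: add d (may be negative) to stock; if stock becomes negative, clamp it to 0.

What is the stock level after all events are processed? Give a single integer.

Processing events:
Start: stock = 23
  Event 1 (restock 31): 23 + 31 = 54
  Event 2 (sale 20): sell min(20,54)=20. stock: 54 - 20 = 34. total_sold = 20
  Event 3 (sale 18): sell min(18,34)=18. stock: 34 - 18 = 16. total_sold = 38
  Event 4 (sale 12): sell min(12,16)=12. stock: 16 - 12 = 4. total_sold = 50
  Event 5 (sale 14): sell min(14,4)=4. stock: 4 - 4 = 0. total_sold = 54
  Event 6 (sale 13): sell min(13,0)=0. stock: 0 - 0 = 0. total_sold = 54
  Event 7 (restock 32): 0 + 32 = 32
  Event 8 (restock 6): 32 + 6 = 38
  Event 9 (restock 34): 38 + 34 = 72
  Event 10 (restock 40): 72 + 40 = 112
  Event 11 (sale 19): sell min(19,112)=19. stock: 112 - 19 = 93. total_sold = 73
  Event 12 (sale 16): sell min(16,93)=16. stock: 93 - 16 = 77. total_sold = 89
  Event 13 (sale 12): sell min(12,77)=12. stock: 77 - 12 = 65. total_sold = 101
  Event 14 (sale 12): sell min(12,65)=12. stock: 65 - 12 = 53. total_sold = 113
Final: stock = 53, total_sold = 113

Answer: 53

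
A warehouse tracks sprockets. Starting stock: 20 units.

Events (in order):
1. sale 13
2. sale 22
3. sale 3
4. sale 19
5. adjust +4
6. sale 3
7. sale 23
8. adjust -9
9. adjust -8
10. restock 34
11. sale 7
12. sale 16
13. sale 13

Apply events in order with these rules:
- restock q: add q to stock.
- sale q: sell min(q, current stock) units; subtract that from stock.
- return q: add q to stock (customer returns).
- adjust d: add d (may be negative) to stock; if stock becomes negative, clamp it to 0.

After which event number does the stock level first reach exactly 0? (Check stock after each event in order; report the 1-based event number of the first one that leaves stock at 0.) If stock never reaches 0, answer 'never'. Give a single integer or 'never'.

Processing events:
Start: stock = 20
  Event 1 (sale 13): sell min(13,20)=13. stock: 20 - 13 = 7. total_sold = 13
  Event 2 (sale 22): sell min(22,7)=7. stock: 7 - 7 = 0. total_sold = 20
  Event 3 (sale 3): sell min(3,0)=0. stock: 0 - 0 = 0. total_sold = 20
  Event 4 (sale 19): sell min(19,0)=0. stock: 0 - 0 = 0. total_sold = 20
  Event 5 (adjust +4): 0 + 4 = 4
  Event 6 (sale 3): sell min(3,4)=3. stock: 4 - 3 = 1. total_sold = 23
  Event 7 (sale 23): sell min(23,1)=1. stock: 1 - 1 = 0. total_sold = 24
  Event 8 (adjust -9): 0 + -9 = 0 (clamped to 0)
  Event 9 (adjust -8): 0 + -8 = 0 (clamped to 0)
  Event 10 (restock 34): 0 + 34 = 34
  Event 11 (sale 7): sell min(7,34)=7. stock: 34 - 7 = 27. total_sold = 31
  Event 12 (sale 16): sell min(16,27)=16. stock: 27 - 16 = 11. total_sold = 47
  Event 13 (sale 13): sell min(13,11)=11. stock: 11 - 11 = 0. total_sold = 58
Final: stock = 0, total_sold = 58

First zero at event 2.

Answer: 2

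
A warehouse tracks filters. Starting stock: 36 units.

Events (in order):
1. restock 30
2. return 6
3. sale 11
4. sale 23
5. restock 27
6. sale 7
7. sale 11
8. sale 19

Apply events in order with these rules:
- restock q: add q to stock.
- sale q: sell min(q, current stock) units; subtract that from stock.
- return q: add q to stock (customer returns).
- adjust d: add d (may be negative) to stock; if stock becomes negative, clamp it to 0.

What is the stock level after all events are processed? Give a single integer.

Processing events:
Start: stock = 36
  Event 1 (restock 30): 36 + 30 = 66
  Event 2 (return 6): 66 + 6 = 72
  Event 3 (sale 11): sell min(11,72)=11. stock: 72 - 11 = 61. total_sold = 11
  Event 4 (sale 23): sell min(23,61)=23. stock: 61 - 23 = 38. total_sold = 34
  Event 5 (restock 27): 38 + 27 = 65
  Event 6 (sale 7): sell min(7,65)=7. stock: 65 - 7 = 58. total_sold = 41
  Event 7 (sale 11): sell min(11,58)=11. stock: 58 - 11 = 47. total_sold = 52
  Event 8 (sale 19): sell min(19,47)=19. stock: 47 - 19 = 28. total_sold = 71
Final: stock = 28, total_sold = 71

Answer: 28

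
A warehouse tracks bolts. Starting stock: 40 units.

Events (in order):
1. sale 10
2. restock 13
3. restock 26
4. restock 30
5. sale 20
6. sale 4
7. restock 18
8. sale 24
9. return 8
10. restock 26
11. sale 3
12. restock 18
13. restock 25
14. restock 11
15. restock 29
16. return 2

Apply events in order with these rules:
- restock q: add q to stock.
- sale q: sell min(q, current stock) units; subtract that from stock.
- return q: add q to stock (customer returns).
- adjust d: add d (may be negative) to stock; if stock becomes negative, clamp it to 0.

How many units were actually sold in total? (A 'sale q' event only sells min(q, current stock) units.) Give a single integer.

Processing events:
Start: stock = 40
  Event 1 (sale 10): sell min(10,40)=10. stock: 40 - 10 = 30. total_sold = 10
  Event 2 (restock 13): 30 + 13 = 43
  Event 3 (restock 26): 43 + 26 = 69
  Event 4 (restock 30): 69 + 30 = 99
  Event 5 (sale 20): sell min(20,99)=20. stock: 99 - 20 = 79. total_sold = 30
  Event 6 (sale 4): sell min(4,79)=4. stock: 79 - 4 = 75. total_sold = 34
  Event 7 (restock 18): 75 + 18 = 93
  Event 8 (sale 24): sell min(24,93)=24. stock: 93 - 24 = 69. total_sold = 58
  Event 9 (return 8): 69 + 8 = 77
  Event 10 (restock 26): 77 + 26 = 103
  Event 11 (sale 3): sell min(3,103)=3. stock: 103 - 3 = 100. total_sold = 61
  Event 12 (restock 18): 100 + 18 = 118
  Event 13 (restock 25): 118 + 25 = 143
  Event 14 (restock 11): 143 + 11 = 154
  Event 15 (restock 29): 154 + 29 = 183
  Event 16 (return 2): 183 + 2 = 185
Final: stock = 185, total_sold = 61

Answer: 61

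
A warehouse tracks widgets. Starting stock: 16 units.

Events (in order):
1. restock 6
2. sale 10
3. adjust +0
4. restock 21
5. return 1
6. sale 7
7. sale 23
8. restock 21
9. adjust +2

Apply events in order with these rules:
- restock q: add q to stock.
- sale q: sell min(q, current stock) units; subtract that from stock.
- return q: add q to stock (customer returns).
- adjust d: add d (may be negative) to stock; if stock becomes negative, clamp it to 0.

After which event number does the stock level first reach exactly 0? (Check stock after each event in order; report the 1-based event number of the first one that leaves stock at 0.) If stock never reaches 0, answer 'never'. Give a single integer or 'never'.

Answer: never

Derivation:
Processing events:
Start: stock = 16
  Event 1 (restock 6): 16 + 6 = 22
  Event 2 (sale 10): sell min(10,22)=10. stock: 22 - 10 = 12. total_sold = 10
  Event 3 (adjust +0): 12 + 0 = 12
  Event 4 (restock 21): 12 + 21 = 33
  Event 5 (return 1): 33 + 1 = 34
  Event 6 (sale 7): sell min(7,34)=7. stock: 34 - 7 = 27. total_sold = 17
  Event 7 (sale 23): sell min(23,27)=23. stock: 27 - 23 = 4. total_sold = 40
  Event 8 (restock 21): 4 + 21 = 25
  Event 9 (adjust +2): 25 + 2 = 27
Final: stock = 27, total_sold = 40

Stock never reaches 0.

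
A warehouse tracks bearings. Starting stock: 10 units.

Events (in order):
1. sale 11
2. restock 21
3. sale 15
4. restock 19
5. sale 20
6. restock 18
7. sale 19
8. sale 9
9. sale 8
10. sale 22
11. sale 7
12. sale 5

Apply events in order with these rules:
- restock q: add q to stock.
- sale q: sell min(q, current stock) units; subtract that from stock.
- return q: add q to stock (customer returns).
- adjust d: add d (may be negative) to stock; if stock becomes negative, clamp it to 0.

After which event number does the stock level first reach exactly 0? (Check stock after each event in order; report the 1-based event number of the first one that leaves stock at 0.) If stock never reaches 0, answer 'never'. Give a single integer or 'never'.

Processing events:
Start: stock = 10
  Event 1 (sale 11): sell min(11,10)=10. stock: 10 - 10 = 0. total_sold = 10
  Event 2 (restock 21): 0 + 21 = 21
  Event 3 (sale 15): sell min(15,21)=15. stock: 21 - 15 = 6. total_sold = 25
  Event 4 (restock 19): 6 + 19 = 25
  Event 5 (sale 20): sell min(20,25)=20. stock: 25 - 20 = 5. total_sold = 45
  Event 6 (restock 18): 5 + 18 = 23
  Event 7 (sale 19): sell min(19,23)=19. stock: 23 - 19 = 4. total_sold = 64
  Event 8 (sale 9): sell min(9,4)=4. stock: 4 - 4 = 0. total_sold = 68
  Event 9 (sale 8): sell min(8,0)=0. stock: 0 - 0 = 0. total_sold = 68
  Event 10 (sale 22): sell min(22,0)=0. stock: 0 - 0 = 0. total_sold = 68
  Event 11 (sale 7): sell min(7,0)=0. stock: 0 - 0 = 0. total_sold = 68
  Event 12 (sale 5): sell min(5,0)=0. stock: 0 - 0 = 0. total_sold = 68
Final: stock = 0, total_sold = 68

First zero at event 1.

Answer: 1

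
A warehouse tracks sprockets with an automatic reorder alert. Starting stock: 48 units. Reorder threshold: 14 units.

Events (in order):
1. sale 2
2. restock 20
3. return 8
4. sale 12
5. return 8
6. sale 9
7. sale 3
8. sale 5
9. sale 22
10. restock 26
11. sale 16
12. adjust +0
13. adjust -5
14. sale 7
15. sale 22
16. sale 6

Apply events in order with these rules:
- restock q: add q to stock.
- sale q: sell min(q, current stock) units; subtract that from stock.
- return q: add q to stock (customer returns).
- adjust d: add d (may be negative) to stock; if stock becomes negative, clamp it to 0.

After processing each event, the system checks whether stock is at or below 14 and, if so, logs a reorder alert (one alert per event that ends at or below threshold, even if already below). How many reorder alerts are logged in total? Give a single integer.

Processing events:
Start: stock = 48
  Event 1 (sale 2): sell min(2,48)=2. stock: 48 - 2 = 46. total_sold = 2
  Event 2 (restock 20): 46 + 20 = 66
  Event 3 (return 8): 66 + 8 = 74
  Event 4 (sale 12): sell min(12,74)=12. stock: 74 - 12 = 62. total_sold = 14
  Event 5 (return 8): 62 + 8 = 70
  Event 6 (sale 9): sell min(9,70)=9. stock: 70 - 9 = 61. total_sold = 23
  Event 7 (sale 3): sell min(3,61)=3. stock: 61 - 3 = 58. total_sold = 26
  Event 8 (sale 5): sell min(5,58)=5. stock: 58 - 5 = 53. total_sold = 31
  Event 9 (sale 22): sell min(22,53)=22. stock: 53 - 22 = 31. total_sold = 53
  Event 10 (restock 26): 31 + 26 = 57
  Event 11 (sale 16): sell min(16,57)=16. stock: 57 - 16 = 41. total_sold = 69
  Event 12 (adjust +0): 41 + 0 = 41
  Event 13 (adjust -5): 41 + -5 = 36
  Event 14 (sale 7): sell min(7,36)=7. stock: 36 - 7 = 29. total_sold = 76
  Event 15 (sale 22): sell min(22,29)=22. stock: 29 - 22 = 7. total_sold = 98
  Event 16 (sale 6): sell min(6,7)=6. stock: 7 - 6 = 1. total_sold = 104
Final: stock = 1, total_sold = 104

Checking against threshold 14:
  After event 1: stock=46 > 14
  After event 2: stock=66 > 14
  After event 3: stock=74 > 14
  After event 4: stock=62 > 14
  After event 5: stock=70 > 14
  After event 6: stock=61 > 14
  After event 7: stock=58 > 14
  After event 8: stock=53 > 14
  After event 9: stock=31 > 14
  After event 10: stock=57 > 14
  After event 11: stock=41 > 14
  After event 12: stock=41 > 14
  After event 13: stock=36 > 14
  After event 14: stock=29 > 14
  After event 15: stock=7 <= 14 -> ALERT
  After event 16: stock=1 <= 14 -> ALERT
Alert events: [15, 16]. Count = 2

Answer: 2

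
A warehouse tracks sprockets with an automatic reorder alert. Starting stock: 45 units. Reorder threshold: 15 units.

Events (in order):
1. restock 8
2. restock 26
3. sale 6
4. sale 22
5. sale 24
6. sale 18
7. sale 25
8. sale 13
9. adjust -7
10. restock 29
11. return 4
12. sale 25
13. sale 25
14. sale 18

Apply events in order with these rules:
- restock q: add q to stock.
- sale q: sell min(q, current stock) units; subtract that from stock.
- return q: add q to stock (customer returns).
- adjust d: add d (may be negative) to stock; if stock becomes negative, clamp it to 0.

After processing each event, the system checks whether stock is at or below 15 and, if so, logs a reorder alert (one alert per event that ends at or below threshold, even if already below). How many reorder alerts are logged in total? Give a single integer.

Answer: 7

Derivation:
Processing events:
Start: stock = 45
  Event 1 (restock 8): 45 + 8 = 53
  Event 2 (restock 26): 53 + 26 = 79
  Event 3 (sale 6): sell min(6,79)=6. stock: 79 - 6 = 73. total_sold = 6
  Event 4 (sale 22): sell min(22,73)=22. stock: 73 - 22 = 51. total_sold = 28
  Event 5 (sale 24): sell min(24,51)=24. stock: 51 - 24 = 27. total_sold = 52
  Event 6 (sale 18): sell min(18,27)=18. stock: 27 - 18 = 9. total_sold = 70
  Event 7 (sale 25): sell min(25,9)=9. stock: 9 - 9 = 0. total_sold = 79
  Event 8 (sale 13): sell min(13,0)=0. stock: 0 - 0 = 0. total_sold = 79
  Event 9 (adjust -7): 0 + -7 = 0 (clamped to 0)
  Event 10 (restock 29): 0 + 29 = 29
  Event 11 (return 4): 29 + 4 = 33
  Event 12 (sale 25): sell min(25,33)=25. stock: 33 - 25 = 8. total_sold = 104
  Event 13 (sale 25): sell min(25,8)=8. stock: 8 - 8 = 0. total_sold = 112
  Event 14 (sale 18): sell min(18,0)=0. stock: 0 - 0 = 0. total_sold = 112
Final: stock = 0, total_sold = 112

Checking against threshold 15:
  After event 1: stock=53 > 15
  After event 2: stock=79 > 15
  After event 3: stock=73 > 15
  After event 4: stock=51 > 15
  After event 5: stock=27 > 15
  After event 6: stock=9 <= 15 -> ALERT
  After event 7: stock=0 <= 15 -> ALERT
  After event 8: stock=0 <= 15 -> ALERT
  After event 9: stock=0 <= 15 -> ALERT
  After event 10: stock=29 > 15
  After event 11: stock=33 > 15
  After event 12: stock=8 <= 15 -> ALERT
  After event 13: stock=0 <= 15 -> ALERT
  After event 14: stock=0 <= 15 -> ALERT
Alert events: [6, 7, 8, 9, 12, 13, 14]. Count = 7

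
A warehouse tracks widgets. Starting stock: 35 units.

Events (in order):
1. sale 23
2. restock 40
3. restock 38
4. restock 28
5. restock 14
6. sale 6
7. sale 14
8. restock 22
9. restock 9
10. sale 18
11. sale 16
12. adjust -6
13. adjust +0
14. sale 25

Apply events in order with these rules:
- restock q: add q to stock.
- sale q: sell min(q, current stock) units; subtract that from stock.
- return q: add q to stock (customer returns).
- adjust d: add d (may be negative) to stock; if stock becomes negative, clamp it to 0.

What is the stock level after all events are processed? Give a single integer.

Answer: 78

Derivation:
Processing events:
Start: stock = 35
  Event 1 (sale 23): sell min(23,35)=23. stock: 35 - 23 = 12. total_sold = 23
  Event 2 (restock 40): 12 + 40 = 52
  Event 3 (restock 38): 52 + 38 = 90
  Event 4 (restock 28): 90 + 28 = 118
  Event 5 (restock 14): 118 + 14 = 132
  Event 6 (sale 6): sell min(6,132)=6. stock: 132 - 6 = 126. total_sold = 29
  Event 7 (sale 14): sell min(14,126)=14. stock: 126 - 14 = 112. total_sold = 43
  Event 8 (restock 22): 112 + 22 = 134
  Event 9 (restock 9): 134 + 9 = 143
  Event 10 (sale 18): sell min(18,143)=18. stock: 143 - 18 = 125. total_sold = 61
  Event 11 (sale 16): sell min(16,125)=16. stock: 125 - 16 = 109. total_sold = 77
  Event 12 (adjust -6): 109 + -6 = 103
  Event 13 (adjust +0): 103 + 0 = 103
  Event 14 (sale 25): sell min(25,103)=25. stock: 103 - 25 = 78. total_sold = 102
Final: stock = 78, total_sold = 102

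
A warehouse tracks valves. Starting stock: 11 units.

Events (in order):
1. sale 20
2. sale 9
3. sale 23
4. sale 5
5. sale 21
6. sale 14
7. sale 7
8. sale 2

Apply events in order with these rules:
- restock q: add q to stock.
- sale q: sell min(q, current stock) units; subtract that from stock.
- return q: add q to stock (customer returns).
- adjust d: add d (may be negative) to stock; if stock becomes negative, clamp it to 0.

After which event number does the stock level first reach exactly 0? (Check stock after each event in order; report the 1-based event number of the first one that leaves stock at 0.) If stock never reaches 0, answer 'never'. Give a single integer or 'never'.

Answer: 1

Derivation:
Processing events:
Start: stock = 11
  Event 1 (sale 20): sell min(20,11)=11. stock: 11 - 11 = 0. total_sold = 11
  Event 2 (sale 9): sell min(9,0)=0. stock: 0 - 0 = 0. total_sold = 11
  Event 3 (sale 23): sell min(23,0)=0. stock: 0 - 0 = 0. total_sold = 11
  Event 4 (sale 5): sell min(5,0)=0. stock: 0 - 0 = 0. total_sold = 11
  Event 5 (sale 21): sell min(21,0)=0. stock: 0 - 0 = 0. total_sold = 11
  Event 6 (sale 14): sell min(14,0)=0. stock: 0 - 0 = 0. total_sold = 11
  Event 7 (sale 7): sell min(7,0)=0. stock: 0 - 0 = 0. total_sold = 11
  Event 8 (sale 2): sell min(2,0)=0. stock: 0 - 0 = 0. total_sold = 11
Final: stock = 0, total_sold = 11

First zero at event 1.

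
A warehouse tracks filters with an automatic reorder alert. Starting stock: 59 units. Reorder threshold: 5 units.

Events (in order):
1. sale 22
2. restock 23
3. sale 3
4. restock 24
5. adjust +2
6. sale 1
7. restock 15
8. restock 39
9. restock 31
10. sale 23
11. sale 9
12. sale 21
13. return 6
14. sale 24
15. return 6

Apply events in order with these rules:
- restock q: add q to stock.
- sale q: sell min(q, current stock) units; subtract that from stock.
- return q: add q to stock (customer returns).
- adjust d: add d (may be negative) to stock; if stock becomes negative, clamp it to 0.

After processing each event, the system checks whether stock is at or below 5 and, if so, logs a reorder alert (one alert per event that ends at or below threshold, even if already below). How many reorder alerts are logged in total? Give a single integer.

Answer: 0

Derivation:
Processing events:
Start: stock = 59
  Event 1 (sale 22): sell min(22,59)=22. stock: 59 - 22 = 37. total_sold = 22
  Event 2 (restock 23): 37 + 23 = 60
  Event 3 (sale 3): sell min(3,60)=3. stock: 60 - 3 = 57. total_sold = 25
  Event 4 (restock 24): 57 + 24 = 81
  Event 5 (adjust +2): 81 + 2 = 83
  Event 6 (sale 1): sell min(1,83)=1. stock: 83 - 1 = 82. total_sold = 26
  Event 7 (restock 15): 82 + 15 = 97
  Event 8 (restock 39): 97 + 39 = 136
  Event 9 (restock 31): 136 + 31 = 167
  Event 10 (sale 23): sell min(23,167)=23. stock: 167 - 23 = 144. total_sold = 49
  Event 11 (sale 9): sell min(9,144)=9. stock: 144 - 9 = 135. total_sold = 58
  Event 12 (sale 21): sell min(21,135)=21. stock: 135 - 21 = 114. total_sold = 79
  Event 13 (return 6): 114 + 6 = 120
  Event 14 (sale 24): sell min(24,120)=24. stock: 120 - 24 = 96. total_sold = 103
  Event 15 (return 6): 96 + 6 = 102
Final: stock = 102, total_sold = 103

Checking against threshold 5:
  After event 1: stock=37 > 5
  After event 2: stock=60 > 5
  After event 3: stock=57 > 5
  After event 4: stock=81 > 5
  After event 5: stock=83 > 5
  After event 6: stock=82 > 5
  After event 7: stock=97 > 5
  After event 8: stock=136 > 5
  After event 9: stock=167 > 5
  After event 10: stock=144 > 5
  After event 11: stock=135 > 5
  After event 12: stock=114 > 5
  After event 13: stock=120 > 5
  After event 14: stock=96 > 5
  After event 15: stock=102 > 5
Alert events: []. Count = 0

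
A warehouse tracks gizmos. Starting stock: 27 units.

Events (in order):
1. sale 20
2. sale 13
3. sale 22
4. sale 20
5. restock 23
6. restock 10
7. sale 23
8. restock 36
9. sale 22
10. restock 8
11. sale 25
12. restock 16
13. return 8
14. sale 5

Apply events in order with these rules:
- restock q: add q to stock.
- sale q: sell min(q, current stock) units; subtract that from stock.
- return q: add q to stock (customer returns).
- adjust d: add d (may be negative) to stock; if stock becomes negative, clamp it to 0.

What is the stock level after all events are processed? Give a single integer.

Answer: 26

Derivation:
Processing events:
Start: stock = 27
  Event 1 (sale 20): sell min(20,27)=20. stock: 27 - 20 = 7. total_sold = 20
  Event 2 (sale 13): sell min(13,7)=7. stock: 7 - 7 = 0. total_sold = 27
  Event 3 (sale 22): sell min(22,0)=0. stock: 0 - 0 = 0. total_sold = 27
  Event 4 (sale 20): sell min(20,0)=0. stock: 0 - 0 = 0. total_sold = 27
  Event 5 (restock 23): 0 + 23 = 23
  Event 6 (restock 10): 23 + 10 = 33
  Event 7 (sale 23): sell min(23,33)=23. stock: 33 - 23 = 10. total_sold = 50
  Event 8 (restock 36): 10 + 36 = 46
  Event 9 (sale 22): sell min(22,46)=22. stock: 46 - 22 = 24. total_sold = 72
  Event 10 (restock 8): 24 + 8 = 32
  Event 11 (sale 25): sell min(25,32)=25. stock: 32 - 25 = 7. total_sold = 97
  Event 12 (restock 16): 7 + 16 = 23
  Event 13 (return 8): 23 + 8 = 31
  Event 14 (sale 5): sell min(5,31)=5. stock: 31 - 5 = 26. total_sold = 102
Final: stock = 26, total_sold = 102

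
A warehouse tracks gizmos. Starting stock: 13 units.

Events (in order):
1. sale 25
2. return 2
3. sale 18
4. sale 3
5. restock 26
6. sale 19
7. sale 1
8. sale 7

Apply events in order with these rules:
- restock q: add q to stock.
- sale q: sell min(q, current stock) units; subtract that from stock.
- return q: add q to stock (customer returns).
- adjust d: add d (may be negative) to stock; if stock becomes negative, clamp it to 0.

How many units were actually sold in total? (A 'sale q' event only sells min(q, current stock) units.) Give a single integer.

Answer: 41

Derivation:
Processing events:
Start: stock = 13
  Event 1 (sale 25): sell min(25,13)=13. stock: 13 - 13 = 0. total_sold = 13
  Event 2 (return 2): 0 + 2 = 2
  Event 3 (sale 18): sell min(18,2)=2. stock: 2 - 2 = 0. total_sold = 15
  Event 4 (sale 3): sell min(3,0)=0. stock: 0 - 0 = 0. total_sold = 15
  Event 5 (restock 26): 0 + 26 = 26
  Event 6 (sale 19): sell min(19,26)=19. stock: 26 - 19 = 7. total_sold = 34
  Event 7 (sale 1): sell min(1,7)=1. stock: 7 - 1 = 6. total_sold = 35
  Event 8 (sale 7): sell min(7,6)=6. stock: 6 - 6 = 0. total_sold = 41
Final: stock = 0, total_sold = 41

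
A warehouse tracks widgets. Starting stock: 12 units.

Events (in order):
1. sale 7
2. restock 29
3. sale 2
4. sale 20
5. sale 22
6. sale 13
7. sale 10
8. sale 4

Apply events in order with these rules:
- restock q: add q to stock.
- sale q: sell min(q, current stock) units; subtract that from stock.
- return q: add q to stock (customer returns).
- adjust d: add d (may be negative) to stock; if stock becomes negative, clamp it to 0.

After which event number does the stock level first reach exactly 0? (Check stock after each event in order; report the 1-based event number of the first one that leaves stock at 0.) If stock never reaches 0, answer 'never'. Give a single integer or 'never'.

Processing events:
Start: stock = 12
  Event 1 (sale 7): sell min(7,12)=7. stock: 12 - 7 = 5. total_sold = 7
  Event 2 (restock 29): 5 + 29 = 34
  Event 3 (sale 2): sell min(2,34)=2. stock: 34 - 2 = 32. total_sold = 9
  Event 4 (sale 20): sell min(20,32)=20. stock: 32 - 20 = 12. total_sold = 29
  Event 5 (sale 22): sell min(22,12)=12. stock: 12 - 12 = 0. total_sold = 41
  Event 6 (sale 13): sell min(13,0)=0. stock: 0 - 0 = 0. total_sold = 41
  Event 7 (sale 10): sell min(10,0)=0. stock: 0 - 0 = 0. total_sold = 41
  Event 8 (sale 4): sell min(4,0)=0. stock: 0 - 0 = 0. total_sold = 41
Final: stock = 0, total_sold = 41

First zero at event 5.

Answer: 5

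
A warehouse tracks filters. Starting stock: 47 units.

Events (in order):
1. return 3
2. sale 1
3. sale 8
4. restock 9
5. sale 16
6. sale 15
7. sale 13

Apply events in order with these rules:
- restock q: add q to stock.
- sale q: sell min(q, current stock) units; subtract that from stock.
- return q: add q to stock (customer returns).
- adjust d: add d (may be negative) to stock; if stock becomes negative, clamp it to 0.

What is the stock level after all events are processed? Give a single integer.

Processing events:
Start: stock = 47
  Event 1 (return 3): 47 + 3 = 50
  Event 2 (sale 1): sell min(1,50)=1. stock: 50 - 1 = 49. total_sold = 1
  Event 3 (sale 8): sell min(8,49)=8. stock: 49 - 8 = 41. total_sold = 9
  Event 4 (restock 9): 41 + 9 = 50
  Event 5 (sale 16): sell min(16,50)=16. stock: 50 - 16 = 34. total_sold = 25
  Event 6 (sale 15): sell min(15,34)=15. stock: 34 - 15 = 19. total_sold = 40
  Event 7 (sale 13): sell min(13,19)=13. stock: 19 - 13 = 6. total_sold = 53
Final: stock = 6, total_sold = 53

Answer: 6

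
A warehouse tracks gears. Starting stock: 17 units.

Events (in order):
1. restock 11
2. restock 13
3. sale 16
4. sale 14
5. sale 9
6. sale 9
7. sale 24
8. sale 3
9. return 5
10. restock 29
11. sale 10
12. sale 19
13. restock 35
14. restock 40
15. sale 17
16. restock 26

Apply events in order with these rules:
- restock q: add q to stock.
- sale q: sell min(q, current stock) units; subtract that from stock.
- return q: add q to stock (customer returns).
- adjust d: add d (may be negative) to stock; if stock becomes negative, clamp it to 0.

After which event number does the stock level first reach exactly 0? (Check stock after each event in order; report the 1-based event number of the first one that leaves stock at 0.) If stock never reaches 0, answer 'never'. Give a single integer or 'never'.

Processing events:
Start: stock = 17
  Event 1 (restock 11): 17 + 11 = 28
  Event 2 (restock 13): 28 + 13 = 41
  Event 3 (sale 16): sell min(16,41)=16. stock: 41 - 16 = 25. total_sold = 16
  Event 4 (sale 14): sell min(14,25)=14. stock: 25 - 14 = 11. total_sold = 30
  Event 5 (sale 9): sell min(9,11)=9. stock: 11 - 9 = 2. total_sold = 39
  Event 6 (sale 9): sell min(9,2)=2. stock: 2 - 2 = 0. total_sold = 41
  Event 7 (sale 24): sell min(24,0)=0. stock: 0 - 0 = 0. total_sold = 41
  Event 8 (sale 3): sell min(3,0)=0. stock: 0 - 0 = 0. total_sold = 41
  Event 9 (return 5): 0 + 5 = 5
  Event 10 (restock 29): 5 + 29 = 34
  Event 11 (sale 10): sell min(10,34)=10. stock: 34 - 10 = 24. total_sold = 51
  Event 12 (sale 19): sell min(19,24)=19. stock: 24 - 19 = 5. total_sold = 70
  Event 13 (restock 35): 5 + 35 = 40
  Event 14 (restock 40): 40 + 40 = 80
  Event 15 (sale 17): sell min(17,80)=17. stock: 80 - 17 = 63. total_sold = 87
  Event 16 (restock 26): 63 + 26 = 89
Final: stock = 89, total_sold = 87

First zero at event 6.

Answer: 6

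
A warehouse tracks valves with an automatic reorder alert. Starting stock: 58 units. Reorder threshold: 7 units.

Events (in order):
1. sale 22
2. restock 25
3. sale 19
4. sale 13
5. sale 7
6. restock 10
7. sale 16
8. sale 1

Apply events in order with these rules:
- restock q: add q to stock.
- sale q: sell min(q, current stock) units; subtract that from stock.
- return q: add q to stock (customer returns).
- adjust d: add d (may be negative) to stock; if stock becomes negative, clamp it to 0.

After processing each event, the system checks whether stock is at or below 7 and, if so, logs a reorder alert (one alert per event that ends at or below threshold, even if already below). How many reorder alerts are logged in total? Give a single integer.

Processing events:
Start: stock = 58
  Event 1 (sale 22): sell min(22,58)=22. stock: 58 - 22 = 36. total_sold = 22
  Event 2 (restock 25): 36 + 25 = 61
  Event 3 (sale 19): sell min(19,61)=19. stock: 61 - 19 = 42. total_sold = 41
  Event 4 (sale 13): sell min(13,42)=13. stock: 42 - 13 = 29. total_sold = 54
  Event 5 (sale 7): sell min(7,29)=7. stock: 29 - 7 = 22. total_sold = 61
  Event 6 (restock 10): 22 + 10 = 32
  Event 7 (sale 16): sell min(16,32)=16. stock: 32 - 16 = 16. total_sold = 77
  Event 8 (sale 1): sell min(1,16)=1. stock: 16 - 1 = 15. total_sold = 78
Final: stock = 15, total_sold = 78

Checking against threshold 7:
  After event 1: stock=36 > 7
  After event 2: stock=61 > 7
  After event 3: stock=42 > 7
  After event 4: stock=29 > 7
  After event 5: stock=22 > 7
  After event 6: stock=32 > 7
  After event 7: stock=16 > 7
  After event 8: stock=15 > 7
Alert events: []. Count = 0

Answer: 0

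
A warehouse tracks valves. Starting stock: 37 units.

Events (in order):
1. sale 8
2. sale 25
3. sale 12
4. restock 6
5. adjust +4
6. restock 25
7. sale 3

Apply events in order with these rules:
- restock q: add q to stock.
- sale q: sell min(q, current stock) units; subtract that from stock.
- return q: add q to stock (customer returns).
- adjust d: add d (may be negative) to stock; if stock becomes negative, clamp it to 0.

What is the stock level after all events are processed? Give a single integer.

Answer: 32

Derivation:
Processing events:
Start: stock = 37
  Event 1 (sale 8): sell min(8,37)=8. stock: 37 - 8 = 29. total_sold = 8
  Event 2 (sale 25): sell min(25,29)=25. stock: 29 - 25 = 4. total_sold = 33
  Event 3 (sale 12): sell min(12,4)=4. stock: 4 - 4 = 0. total_sold = 37
  Event 4 (restock 6): 0 + 6 = 6
  Event 5 (adjust +4): 6 + 4 = 10
  Event 6 (restock 25): 10 + 25 = 35
  Event 7 (sale 3): sell min(3,35)=3. stock: 35 - 3 = 32. total_sold = 40
Final: stock = 32, total_sold = 40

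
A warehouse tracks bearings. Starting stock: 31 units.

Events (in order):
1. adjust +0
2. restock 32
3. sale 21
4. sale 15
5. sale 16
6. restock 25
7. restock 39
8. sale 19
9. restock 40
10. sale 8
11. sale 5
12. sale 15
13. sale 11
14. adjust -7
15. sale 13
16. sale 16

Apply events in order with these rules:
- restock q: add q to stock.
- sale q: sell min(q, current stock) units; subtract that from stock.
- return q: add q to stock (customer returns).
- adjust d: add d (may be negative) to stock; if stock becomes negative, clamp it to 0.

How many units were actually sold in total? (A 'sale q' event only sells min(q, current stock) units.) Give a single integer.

Answer: 139

Derivation:
Processing events:
Start: stock = 31
  Event 1 (adjust +0): 31 + 0 = 31
  Event 2 (restock 32): 31 + 32 = 63
  Event 3 (sale 21): sell min(21,63)=21. stock: 63 - 21 = 42. total_sold = 21
  Event 4 (sale 15): sell min(15,42)=15. stock: 42 - 15 = 27. total_sold = 36
  Event 5 (sale 16): sell min(16,27)=16. stock: 27 - 16 = 11. total_sold = 52
  Event 6 (restock 25): 11 + 25 = 36
  Event 7 (restock 39): 36 + 39 = 75
  Event 8 (sale 19): sell min(19,75)=19. stock: 75 - 19 = 56. total_sold = 71
  Event 9 (restock 40): 56 + 40 = 96
  Event 10 (sale 8): sell min(8,96)=8. stock: 96 - 8 = 88. total_sold = 79
  Event 11 (sale 5): sell min(5,88)=5. stock: 88 - 5 = 83. total_sold = 84
  Event 12 (sale 15): sell min(15,83)=15. stock: 83 - 15 = 68. total_sold = 99
  Event 13 (sale 11): sell min(11,68)=11. stock: 68 - 11 = 57. total_sold = 110
  Event 14 (adjust -7): 57 + -7 = 50
  Event 15 (sale 13): sell min(13,50)=13. stock: 50 - 13 = 37. total_sold = 123
  Event 16 (sale 16): sell min(16,37)=16. stock: 37 - 16 = 21. total_sold = 139
Final: stock = 21, total_sold = 139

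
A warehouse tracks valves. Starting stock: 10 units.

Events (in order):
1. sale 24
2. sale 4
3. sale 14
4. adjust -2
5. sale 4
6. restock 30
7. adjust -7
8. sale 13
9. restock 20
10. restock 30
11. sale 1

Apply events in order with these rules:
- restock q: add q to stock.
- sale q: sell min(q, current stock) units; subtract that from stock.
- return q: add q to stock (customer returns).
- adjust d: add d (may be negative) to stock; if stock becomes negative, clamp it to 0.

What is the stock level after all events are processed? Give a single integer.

Answer: 59

Derivation:
Processing events:
Start: stock = 10
  Event 1 (sale 24): sell min(24,10)=10. stock: 10 - 10 = 0. total_sold = 10
  Event 2 (sale 4): sell min(4,0)=0. stock: 0 - 0 = 0. total_sold = 10
  Event 3 (sale 14): sell min(14,0)=0. stock: 0 - 0 = 0. total_sold = 10
  Event 4 (adjust -2): 0 + -2 = 0 (clamped to 0)
  Event 5 (sale 4): sell min(4,0)=0. stock: 0 - 0 = 0. total_sold = 10
  Event 6 (restock 30): 0 + 30 = 30
  Event 7 (adjust -7): 30 + -7 = 23
  Event 8 (sale 13): sell min(13,23)=13. stock: 23 - 13 = 10. total_sold = 23
  Event 9 (restock 20): 10 + 20 = 30
  Event 10 (restock 30): 30 + 30 = 60
  Event 11 (sale 1): sell min(1,60)=1. stock: 60 - 1 = 59. total_sold = 24
Final: stock = 59, total_sold = 24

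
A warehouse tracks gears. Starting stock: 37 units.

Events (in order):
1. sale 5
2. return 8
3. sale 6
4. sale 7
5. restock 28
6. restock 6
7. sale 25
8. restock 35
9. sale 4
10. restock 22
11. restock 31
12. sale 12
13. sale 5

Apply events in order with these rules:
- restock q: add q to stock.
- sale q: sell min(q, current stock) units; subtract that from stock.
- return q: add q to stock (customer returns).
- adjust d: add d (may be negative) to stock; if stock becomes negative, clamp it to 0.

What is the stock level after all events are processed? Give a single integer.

Processing events:
Start: stock = 37
  Event 1 (sale 5): sell min(5,37)=5. stock: 37 - 5 = 32. total_sold = 5
  Event 2 (return 8): 32 + 8 = 40
  Event 3 (sale 6): sell min(6,40)=6. stock: 40 - 6 = 34. total_sold = 11
  Event 4 (sale 7): sell min(7,34)=7. stock: 34 - 7 = 27. total_sold = 18
  Event 5 (restock 28): 27 + 28 = 55
  Event 6 (restock 6): 55 + 6 = 61
  Event 7 (sale 25): sell min(25,61)=25. stock: 61 - 25 = 36. total_sold = 43
  Event 8 (restock 35): 36 + 35 = 71
  Event 9 (sale 4): sell min(4,71)=4. stock: 71 - 4 = 67. total_sold = 47
  Event 10 (restock 22): 67 + 22 = 89
  Event 11 (restock 31): 89 + 31 = 120
  Event 12 (sale 12): sell min(12,120)=12. stock: 120 - 12 = 108. total_sold = 59
  Event 13 (sale 5): sell min(5,108)=5. stock: 108 - 5 = 103. total_sold = 64
Final: stock = 103, total_sold = 64

Answer: 103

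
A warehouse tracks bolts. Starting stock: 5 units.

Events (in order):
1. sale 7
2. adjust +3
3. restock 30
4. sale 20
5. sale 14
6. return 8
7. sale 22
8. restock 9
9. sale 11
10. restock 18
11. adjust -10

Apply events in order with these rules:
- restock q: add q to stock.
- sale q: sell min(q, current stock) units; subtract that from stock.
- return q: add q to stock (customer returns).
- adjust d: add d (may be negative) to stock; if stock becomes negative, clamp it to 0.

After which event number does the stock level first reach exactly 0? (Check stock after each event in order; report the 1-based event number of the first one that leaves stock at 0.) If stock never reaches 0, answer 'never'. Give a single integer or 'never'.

Answer: 1

Derivation:
Processing events:
Start: stock = 5
  Event 1 (sale 7): sell min(7,5)=5. stock: 5 - 5 = 0. total_sold = 5
  Event 2 (adjust +3): 0 + 3 = 3
  Event 3 (restock 30): 3 + 30 = 33
  Event 4 (sale 20): sell min(20,33)=20. stock: 33 - 20 = 13. total_sold = 25
  Event 5 (sale 14): sell min(14,13)=13. stock: 13 - 13 = 0. total_sold = 38
  Event 6 (return 8): 0 + 8 = 8
  Event 7 (sale 22): sell min(22,8)=8. stock: 8 - 8 = 0. total_sold = 46
  Event 8 (restock 9): 0 + 9 = 9
  Event 9 (sale 11): sell min(11,9)=9. stock: 9 - 9 = 0. total_sold = 55
  Event 10 (restock 18): 0 + 18 = 18
  Event 11 (adjust -10): 18 + -10 = 8
Final: stock = 8, total_sold = 55

First zero at event 1.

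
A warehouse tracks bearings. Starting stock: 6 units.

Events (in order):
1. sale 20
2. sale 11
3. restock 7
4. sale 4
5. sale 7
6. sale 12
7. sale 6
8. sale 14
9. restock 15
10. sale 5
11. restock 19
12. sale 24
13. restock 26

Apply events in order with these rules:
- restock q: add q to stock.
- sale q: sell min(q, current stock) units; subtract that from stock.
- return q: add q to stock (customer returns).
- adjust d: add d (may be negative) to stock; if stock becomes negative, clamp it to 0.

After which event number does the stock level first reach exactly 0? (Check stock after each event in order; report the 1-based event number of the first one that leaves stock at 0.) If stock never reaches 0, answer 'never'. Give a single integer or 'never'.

Processing events:
Start: stock = 6
  Event 1 (sale 20): sell min(20,6)=6. stock: 6 - 6 = 0. total_sold = 6
  Event 2 (sale 11): sell min(11,0)=0. stock: 0 - 0 = 0. total_sold = 6
  Event 3 (restock 7): 0 + 7 = 7
  Event 4 (sale 4): sell min(4,7)=4. stock: 7 - 4 = 3. total_sold = 10
  Event 5 (sale 7): sell min(7,3)=3. stock: 3 - 3 = 0. total_sold = 13
  Event 6 (sale 12): sell min(12,0)=0. stock: 0 - 0 = 0. total_sold = 13
  Event 7 (sale 6): sell min(6,0)=0. stock: 0 - 0 = 0. total_sold = 13
  Event 8 (sale 14): sell min(14,0)=0. stock: 0 - 0 = 0. total_sold = 13
  Event 9 (restock 15): 0 + 15 = 15
  Event 10 (sale 5): sell min(5,15)=5. stock: 15 - 5 = 10. total_sold = 18
  Event 11 (restock 19): 10 + 19 = 29
  Event 12 (sale 24): sell min(24,29)=24. stock: 29 - 24 = 5. total_sold = 42
  Event 13 (restock 26): 5 + 26 = 31
Final: stock = 31, total_sold = 42

First zero at event 1.

Answer: 1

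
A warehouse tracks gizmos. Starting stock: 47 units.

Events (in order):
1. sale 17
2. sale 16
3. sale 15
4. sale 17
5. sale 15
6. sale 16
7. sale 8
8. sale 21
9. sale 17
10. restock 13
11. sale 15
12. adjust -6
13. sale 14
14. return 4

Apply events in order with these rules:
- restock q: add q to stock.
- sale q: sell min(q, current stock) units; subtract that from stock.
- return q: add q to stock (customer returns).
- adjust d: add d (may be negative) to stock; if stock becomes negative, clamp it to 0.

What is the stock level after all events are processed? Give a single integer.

Answer: 4

Derivation:
Processing events:
Start: stock = 47
  Event 1 (sale 17): sell min(17,47)=17. stock: 47 - 17 = 30. total_sold = 17
  Event 2 (sale 16): sell min(16,30)=16. stock: 30 - 16 = 14. total_sold = 33
  Event 3 (sale 15): sell min(15,14)=14. stock: 14 - 14 = 0. total_sold = 47
  Event 4 (sale 17): sell min(17,0)=0. stock: 0 - 0 = 0. total_sold = 47
  Event 5 (sale 15): sell min(15,0)=0. stock: 0 - 0 = 0. total_sold = 47
  Event 6 (sale 16): sell min(16,0)=0. stock: 0 - 0 = 0. total_sold = 47
  Event 7 (sale 8): sell min(8,0)=0. stock: 0 - 0 = 0. total_sold = 47
  Event 8 (sale 21): sell min(21,0)=0. stock: 0 - 0 = 0. total_sold = 47
  Event 9 (sale 17): sell min(17,0)=0. stock: 0 - 0 = 0. total_sold = 47
  Event 10 (restock 13): 0 + 13 = 13
  Event 11 (sale 15): sell min(15,13)=13. stock: 13 - 13 = 0. total_sold = 60
  Event 12 (adjust -6): 0 + -6 = 0 (clamped to 0)
  Event 13 (sale 14): sell min(14,0)=0. stock: 0 - 0 = 0. total_sold = 60
  Event 14 (return 4): 0 + 4 = 4
Final: stock = 4, total_sold = 60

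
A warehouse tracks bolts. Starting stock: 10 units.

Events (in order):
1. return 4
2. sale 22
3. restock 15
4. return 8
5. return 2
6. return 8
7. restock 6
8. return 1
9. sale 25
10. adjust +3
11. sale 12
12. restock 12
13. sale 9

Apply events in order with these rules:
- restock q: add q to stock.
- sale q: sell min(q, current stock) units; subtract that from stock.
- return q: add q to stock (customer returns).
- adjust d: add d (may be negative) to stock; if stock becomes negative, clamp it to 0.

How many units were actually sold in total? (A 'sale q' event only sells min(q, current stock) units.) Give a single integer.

Answer: 60

Derivation:
Processing events:
Start: stock = 10
  Event 1 (return 4): 10 + 4 = 14
  Event 2 (sale 22): sell min(22,14)=14. stock: 14 - 14 = 0. total_sold = 14
  Event 3 (restock 15): 0 + 15 = 15
  Event 4 (return 8): 15 + 8 = 23
  Event 5 (return 2): 23 + 2 = 25
  Event 6 (return 8): 25 + 8 = 33
  Event 7 (restock 6): 33 + 6 = 39
  Event 8 (return 1): 39 + 1 = 40
  Event 9 (sale 25): sell min(25,40)=25. stock: 40 - 25 = 15. total_sold = 39
  Event 10 (adjust +3): 15 + 3 = 18
  Event 11 (sale 12): sell min(12,18)=12. stock: 18 - 12 = 6. total_sold = 51
  Event 12 (restock 12): 6 + 12 = 18
  Event 13 (sale 9): sell min(9,18)=9. stock: 18 - 9 = 9. total_sold = 60
Final: stock = 9, total_sold = 60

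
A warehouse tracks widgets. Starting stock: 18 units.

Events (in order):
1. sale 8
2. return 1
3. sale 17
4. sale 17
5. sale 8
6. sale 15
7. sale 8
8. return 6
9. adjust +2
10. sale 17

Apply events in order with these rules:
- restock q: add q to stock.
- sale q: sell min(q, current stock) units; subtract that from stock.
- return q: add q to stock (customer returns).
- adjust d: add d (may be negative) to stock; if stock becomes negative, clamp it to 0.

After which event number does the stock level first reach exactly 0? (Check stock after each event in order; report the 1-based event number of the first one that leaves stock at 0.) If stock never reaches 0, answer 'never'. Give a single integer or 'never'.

Processing events:
Start: stock = 18
  Event 1 (sale 8): sell min(8,18)=8. stock: 18 - 8 = 10. total_sold = 8
  Event 2 (return 1): 10 + 1 = 11
  Event 3 (sale 17): sell min(17,11)=11. stock: 11 - 11 = 0. total_sold = 19
  Event 4 (sale 17): sell min(17,0)=0. stock: 0 - 0 = 0. total_sold = 19
  Event 5 (sale 8): sell min(8,0)=0. stock: 0 - 0 = 0. total_sold = 19
  Event 6 (sale 15): sell min(15,0)=0. stock: 0 - 0 = 0. total_sold = 19
  Event 7 (sale 8): sell min(8,0)=0. stock: 0 - 0 = 0. total_sold = 19
  Event 8 (return 6): 0 + 6 = 6
  Event 9 (adjust +2): 6 + 2 = 8
  Event 10 (sale 17): sell min(17,8)=8. stock: 8 - 8 = 0. total_sold = 27
Final: stock = 0, total_sold = 27

First zero at event 3.

Answer: 3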